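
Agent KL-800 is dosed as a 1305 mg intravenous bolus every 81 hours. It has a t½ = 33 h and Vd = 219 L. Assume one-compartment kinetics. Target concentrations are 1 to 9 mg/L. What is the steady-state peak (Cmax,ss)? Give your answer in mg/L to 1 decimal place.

7.3 mg/L

k = ln2/t½ = ln2/33 ≈ 0.021004 h⁻¹; fraction remaining f = e^(−kτ) = e^(−0.021004×81) ≈ 0.1824.
At steady state, accumulation factor R = 1/(1 − e^(−kτ)) ≈ 1.2231.
Each bolus raises the concentration by D/Vd = 1305/219 ≈ 5.959 mg/L.
Cmax,ss = C₀/(1 − f) ≈ 5.959/0.8176 ≈ 7.288 mg/L.
Peak 7.3 mg/L vs MTC 9 mg/L: below toxic threshold.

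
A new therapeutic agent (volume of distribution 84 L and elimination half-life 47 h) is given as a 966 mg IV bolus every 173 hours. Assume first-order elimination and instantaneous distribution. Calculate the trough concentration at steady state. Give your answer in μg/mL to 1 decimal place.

1.0 μg/mL

k = ln2/t½ = ln2/47 ≈ 0.014748 h⁻¹; fraction remaining f = e^(−kτ) = e^(−0.014748×173) ≈ 0.0780.
Each bolus raises the concentration by D/Vd = 966/84 ≈ 11.500 μg/mL.
Steady-state trough Cmin,ss = C₀·f/(1−f) ≈ 11.500 × 0.0780/0.9220 ≈ 0.973 μg/mL.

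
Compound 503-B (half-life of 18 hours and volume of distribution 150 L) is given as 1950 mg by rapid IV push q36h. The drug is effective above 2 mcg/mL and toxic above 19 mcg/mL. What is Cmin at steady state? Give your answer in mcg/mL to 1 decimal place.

4.3 mcg/mL

τ = 36 h = 2 half-lives, so f = (1/2)^2 = 0.25.
Accumulation ratio R = 1/(1 − f) = 1/0.75 = 4/3.
Single-dose peak C₀ = D/Vd = 1950/150 = 13 mcg/mL.
Steady-state peak Cmax,ss = C₀·R = 13 × 4/3 ≈ 17.333 mcg/mL.
Steady-state trough Cmin,ss = Cmax,ss·f ≈ 17.333 × 0.25 ≈ 4.333 mcg/mL.
Trough 4.3 mcg/mL vs MEC 2 mcg/mL: adequate.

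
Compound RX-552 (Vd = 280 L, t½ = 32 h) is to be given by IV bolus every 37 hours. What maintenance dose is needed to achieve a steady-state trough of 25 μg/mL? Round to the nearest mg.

τ/t½ = 37/32 ≈ 1.1562, so f = (1/2)^(37/32) ≈ 0.448677.
Cmin,ss = (D/Vd)·f/(1−f), so D = Cmin,ss·Vd·(1−f)/f.
D = 25 × 280 × (1−f)/f ≈ 25 × 280 × 1.22877 ≈ 8601.39 mg.

8601 mg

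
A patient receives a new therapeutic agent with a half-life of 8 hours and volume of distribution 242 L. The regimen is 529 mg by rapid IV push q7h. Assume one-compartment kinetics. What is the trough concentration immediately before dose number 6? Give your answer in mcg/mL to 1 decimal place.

2.5 mcg/mL

f = (1/2)^(τ/t½) = (1/2)^(7/8) ≈ 0.5453.
C₀ = D/Vd = 529/242 ≈ 2.186 mcg/mL.
Before the 6th dose, 5 doses have been given. Superposition: Cmin = C₀·(f + f² + … + f^5).
≈ 2.186 × (0.5453 + 0.2974 + 0.1621 + 0.0884 + 0.0482) ≈ 2.186 × 1.1414 ≈ 2.495 mcg/mL.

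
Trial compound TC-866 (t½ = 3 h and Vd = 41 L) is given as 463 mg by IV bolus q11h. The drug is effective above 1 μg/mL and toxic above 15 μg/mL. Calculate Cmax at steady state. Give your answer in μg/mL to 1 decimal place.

τ/t½ = 11/3 ≈ 3.6667, so fraction remaining f = (1/2)^(11/3) ≈ 0.0787.
Accumulation ratio R = 1/(1 − f) ≈ 1/0.9213 ≈ 1.0854.
Single-dose peak C₀ = D/Vd = 463/41 ≈ 11.293 μg/mL.
Steady-state peak Cmax,ss = C₀·R ≈ 11.293 × 1.0854 ≈ 12.257 μg/mL.
Peak 12.3 μg/mL vs MTC 15 μg/mL: below toxic threshold.

12.3 μg/mL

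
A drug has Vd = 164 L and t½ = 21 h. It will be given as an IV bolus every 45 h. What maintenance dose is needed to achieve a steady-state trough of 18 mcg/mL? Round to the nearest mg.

τ/t½ = 45/21 ≈ 2.1429, so f = (1/2)^(45/21) ≈ 0.226431.
Cmin,ss = (D/Vd)·f/(1−f), so D = Cmin,ss·Vd·(1−f)/f.
D = 18 × 164 × (1−f)/f ≈ 18 × 164 × 3.41636 ≈ 10085.09 mg.

10085 mg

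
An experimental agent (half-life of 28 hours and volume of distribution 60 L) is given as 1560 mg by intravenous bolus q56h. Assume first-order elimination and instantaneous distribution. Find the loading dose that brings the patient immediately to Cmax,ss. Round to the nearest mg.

f = (1/2)^(56/28) ≈ 0.250000; accumulation ratio R = 1/(1−f) ≈ 1.33333.
Loading dose to hit Cmax,ss on first dose: D_load = D_maint·R ≈ 1560 × 1.33333 ≈ 2079.99 mg.

2080 mg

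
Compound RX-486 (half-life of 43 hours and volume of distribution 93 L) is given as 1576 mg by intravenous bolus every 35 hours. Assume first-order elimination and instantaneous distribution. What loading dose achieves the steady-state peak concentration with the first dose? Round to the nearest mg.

3655 mg

f = (1/2)^(35/43) ≈ 0.568821; accumulation ratio R = 1/(1−f) ≈ 2.31922.
Loading dose to hit Cmax,ss on first dose: D_load = D_maint·R ≈ 1576 × 2.31922 ≈ 3655.09 mg.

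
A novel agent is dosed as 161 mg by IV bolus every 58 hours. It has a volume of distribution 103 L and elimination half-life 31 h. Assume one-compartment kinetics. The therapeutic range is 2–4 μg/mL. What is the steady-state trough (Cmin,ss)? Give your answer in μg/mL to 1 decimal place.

0.6 μg/mL

Over one 58-h interval, 58/31 ≈ 1.871 half-lives elapse, leaving f ≈ 0.2734 of each dose.
Accumulation ratio R = 1/(1 − f) ≈ 1/0.7266 ≈ 1.3763.
Each bolus raises the concentration by D/Vd = 161/103 ≈ 1.563 μg/mL.
Cmax,ss = C₀/(1 − f) ≈ 1.563/0.7266 ≈ 2.151 μg/mL.
Steady-state trough Cmin,ss = Cmax,ss·f ≈ 2.151 × 0.2734 ≈ 0.588 μg/mL.
Trough 0.6 μg/mL vs MEC 2 μg/mL: subtherapeutic.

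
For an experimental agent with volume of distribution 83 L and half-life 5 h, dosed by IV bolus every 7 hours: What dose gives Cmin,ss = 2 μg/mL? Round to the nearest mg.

272 mg

τ/t½ = 7/5 ≈ 1.4, so f = (1/2)^(7/5) ≈ 0.378929.
Cmin,ss = (D/Vd)·f/(1−f), so D = Cmin,ss·Vd·(1−f)/f.
D = 2 × 83 × (1−f)/f ≈ 2 × 83 × 1.63902 ≈ 272.08 mg.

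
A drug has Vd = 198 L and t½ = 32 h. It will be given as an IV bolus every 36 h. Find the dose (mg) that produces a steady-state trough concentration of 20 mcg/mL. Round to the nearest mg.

τ/t½ = 36/32 ≈ 1.125, so f = (1/2)^(36/32) ≈ 0.458502.
Cmin,ss = (D/Vd)·f/(1−f), so D = Cmin,ss·Vd·(1−f)/f.
D = 20 × 198 × (1−f)/f ≈ 20 × 198 × 1.18102 ≈ 4676.84 mg.

4677 mg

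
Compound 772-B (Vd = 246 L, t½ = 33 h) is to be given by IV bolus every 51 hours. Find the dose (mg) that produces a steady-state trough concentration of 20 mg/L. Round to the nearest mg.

9441 mg

τ/t½ = 51/33 ≈ 1.5455, so f = (1/2)^(51/33) ≈ 0.342588.
Cmin,ss = (D/Vd)·f/(1−f), so D = Cmin,ss·Vd·(1−f)/f.
D = 20 × 246 × (1−f)/f ≈ 20 × 246 × 1.91896 ≈ 9441.28 mg.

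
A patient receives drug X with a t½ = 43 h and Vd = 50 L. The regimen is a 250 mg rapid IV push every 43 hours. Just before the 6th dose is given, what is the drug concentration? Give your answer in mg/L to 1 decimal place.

4.8 mg/L

f = (1/2)^(τ/t½) = (1/2)^(43/43) ≈ 0.5000.
C₀ = D/Vd = 250/50 ≈ 5.000 mg/L.
Before the 6th dose, 5 doses have been given. Superposition: Cmin = C₀·(f + f² + … + f^5).
≈ 5.000 × (0.5000 + 0.2500 + 0.1250 + 0.0625 + 0.0313) ≈ 5.000 × 0.9688 ≈ 4.844 mg/L.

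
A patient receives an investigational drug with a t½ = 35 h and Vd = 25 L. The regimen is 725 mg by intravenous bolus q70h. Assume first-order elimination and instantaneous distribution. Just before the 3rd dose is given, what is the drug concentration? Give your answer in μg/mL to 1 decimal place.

f = (1/2)^(τ/t½) = (1/2)^(70/35) ≈ 0.2500.
C₀ = D/Vd = 725/25 ≈ 29.000 μg/mL.
Before the 3rd dose, 2 doses have been given. Superposition: Cmin = C₀·(f + f²).
≈ 29.000 × (0.2500 + 0.0625) ≈ 29.000 × 0.3125 ≈ 9.062 μg/mL.

9.1 μg/mL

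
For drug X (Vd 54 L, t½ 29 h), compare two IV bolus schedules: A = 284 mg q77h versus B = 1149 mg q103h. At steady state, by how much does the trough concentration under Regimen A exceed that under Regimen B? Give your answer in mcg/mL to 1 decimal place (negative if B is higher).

-1.0 mcg/mL

Regimen A: f = (1/2)^(77/29) ≈ 0.1587; Cmin,ss = (284/54)·f/(1−f) ≈ 0.992 mcg/mL.
Regimen B: f = (1/2)^(103/29) ≈ 0.0853; Cmin,ss = (1149/54)·f/(1−f) ≈ 1.984 mcg/mL.
Difference ≈ 0.992 − 1.984 ≈ -0.992 mcg/mL.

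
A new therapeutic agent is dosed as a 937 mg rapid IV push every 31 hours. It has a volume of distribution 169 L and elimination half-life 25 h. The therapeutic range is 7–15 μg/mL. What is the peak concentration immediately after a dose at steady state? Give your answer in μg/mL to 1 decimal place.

Over one 31-h interval, 31/25 ≈ 1.24 half-lives elapse, leaving f ≈ 0.4234 of each dose.
At steady state, accumulation factor R = 1/(1 − e^(−kτ)) ≈ 1.7343.
Each bolus raises the concentration by D/Vd = 937/169 ≈ 5.544 μg/mL.
Steady-state peak Cmax,ss = C₀·R ≈ 5.544 × 1.7343 ≈ 9.615 μg/mL.
Peak 9.6 μg/mL vs MTC 15 μg/mL: below toxic threshold.

9.6 μg/mL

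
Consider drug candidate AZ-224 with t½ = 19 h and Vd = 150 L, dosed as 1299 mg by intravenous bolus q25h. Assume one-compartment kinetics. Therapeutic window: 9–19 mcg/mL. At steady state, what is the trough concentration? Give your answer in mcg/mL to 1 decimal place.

τ/t½ = 25/19 ≈ 1.3158, so fraction remaining f = (1/2)^(25/19) ≈ 0.4017.
Each bolus raises the concentration by D/Vd = 1299/150 ≈ 8.660 mcg/mL.
Steady-state trough Cmin,ss = C₀·f/(1−f) ≈ 8.660 × 0.4017/0.5983 ≈ 5.814 mcg/mL.
Trough 5.8 mcg/mL vs MEC 9 mcg/mL: subtherapeutic.

5.8 mcg/mL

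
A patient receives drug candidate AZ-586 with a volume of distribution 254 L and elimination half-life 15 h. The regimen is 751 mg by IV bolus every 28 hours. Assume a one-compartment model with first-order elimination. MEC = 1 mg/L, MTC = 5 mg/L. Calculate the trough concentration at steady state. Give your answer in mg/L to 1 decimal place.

1.1 mg/L

k = ln2/t½ = ln2/15 ≈ 0.046210 h⁻¹; fraction remaining f = e^(−kτ) = e^(−0.046210×28) ≈ 0.2742.
Accumulation ratio R = 1/(1 − f) ≈ 1/0.7258 ≈ 1.3778.
Single-dose peak C₀ = D/Vd = 751/254 ≈ 2.957 mg/L.
Cmax,ss = C₀/(1 − f) ≈ 2.957/0.7258 ≈ 4.074 mg/L.
One interval later, Cmin,ss = Cmax,ss·e^(−kτ) ≈ 4.074 × 0.2742 ≈ 1.117 mg/L.
Trough 1.1 mg/L vs MEC 1 mg/L: adequate.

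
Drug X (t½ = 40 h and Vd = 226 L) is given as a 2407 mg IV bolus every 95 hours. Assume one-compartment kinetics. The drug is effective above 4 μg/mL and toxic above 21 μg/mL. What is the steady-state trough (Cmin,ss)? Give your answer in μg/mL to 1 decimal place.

2.5 μg/mL

Over one 95-h interval, 95/40 ≈ 2.375 half-lives elapse, leaving f ≈ 0.1928 of each dose.
At steady state, accumulation factor R = 1/(1 − e^(−kτ)) ≈ 1.2389.
Each bolus raises the concentration by D/Vd = 2407/226 ≈ 10.650 μg/mL.
Cmax,ss = C₀/(1 − f) ≈ 10.650/0.8072 ≈ 13.194 μg/mL.
Steady-state trough Cmin,ss = Cmax,ss·f ≈ 13.194 × 0.1928 ≈ 2.544 μg/mL.
Trough 2.5 μg/mL vs MEC 4 μg/mL: subtherapeutic.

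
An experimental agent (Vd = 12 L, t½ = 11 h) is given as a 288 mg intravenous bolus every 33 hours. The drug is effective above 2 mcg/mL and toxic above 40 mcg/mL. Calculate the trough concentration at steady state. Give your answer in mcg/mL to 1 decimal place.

3.4 mcg/mL

τ = 33 h = 3 half-lives, so f = (1/2)^3 = 0.125.
Accumulation ratio R = 1/(1 − f) = 1/0.875 = 8/7.
Single-dose peak C₀ = D/Vd = 288/12 = 24 mcg/mL.
Steady-state peak Cmax,ss = C₀·R = 24 × 8/7 ≈ 27.429 mcg/mL.
Steady-state trough Cmin,ss = Cmax,ss·f ≈ 27.429 × 0.125 ≈ 3.429 mcg/mL.
Trough 3.4 mcg/mL vs MEC 2 mcg/mL: adequate.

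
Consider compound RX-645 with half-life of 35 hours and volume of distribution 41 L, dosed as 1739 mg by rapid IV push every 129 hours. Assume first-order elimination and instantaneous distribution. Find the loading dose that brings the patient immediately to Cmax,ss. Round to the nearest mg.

1886 mg

f = (1/2)^(129/35) ≈ 0.077712; accumulation ratio R = 1/(1−f) ≈ 1.08426.
Loading dose to hit Cmax,ss on first dose: D_load = D_maint·R ≈ 1739 × 1.08426 ≈ 1885.53 mg.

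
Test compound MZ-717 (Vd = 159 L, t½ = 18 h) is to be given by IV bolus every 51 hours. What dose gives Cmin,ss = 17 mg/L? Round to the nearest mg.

16562 mg

τ/t½ = 51/18 ≈ 2.8333, so f = (1/2)^(51/18) ≈ 0.140308.
Cmin,ss = (D/Vd)·f/(1−f), so D = Cmin,ss·Vd·(1−f)/f.
D = 17 × 159 × (1−f)/f ≈ 17 × 159 × 6.12718 ≈ 16561.77 mg.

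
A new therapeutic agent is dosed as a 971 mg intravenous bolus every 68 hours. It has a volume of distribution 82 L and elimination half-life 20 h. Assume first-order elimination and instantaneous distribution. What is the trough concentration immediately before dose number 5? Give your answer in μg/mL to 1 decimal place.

f = (1/2)^(τ/t½) = (1/2)^(68/20) ≈ 0.0947.
C₀ = D/Vd = 971/82 ≈ 11.841 μg/mL.
Before the 5th dose, 4 doses have been given. Superposition: Cmin = C₀·(f + f² + … + f^4).
≈ 11.841 × (0.0947 + 0.0090 + 0.0008 + 0.0001) ≈ 11.841 × 0.1046 ≈ 1.239 μg/mL.

1.2 μg/mL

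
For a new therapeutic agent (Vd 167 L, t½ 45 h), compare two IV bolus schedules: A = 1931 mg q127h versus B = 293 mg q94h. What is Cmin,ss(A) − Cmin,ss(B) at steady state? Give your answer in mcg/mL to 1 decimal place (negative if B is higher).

1.4 mcg/mL

Regimen A: f = (1/2)^(127/45) ≈ 0.1414; Cmin,ss = (1931/167)·f/(1−f) ≈ 1.904 mcg/mL.
Regimen B: f = (1/2)^(94/45) ≈ 0.2351; Cmin,ss = (293/167)·f/(1−f) ≈ 0.539 mcg/mL.
Difference ≈ 1.904 − 0.539 ≈ 1.365 mcg/mL.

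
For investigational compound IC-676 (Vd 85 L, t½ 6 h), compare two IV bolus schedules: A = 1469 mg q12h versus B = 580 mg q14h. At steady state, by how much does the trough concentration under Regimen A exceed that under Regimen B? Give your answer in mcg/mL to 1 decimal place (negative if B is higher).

4.1 mcg/mL

Regimen A: f = (1/2)^(12/6) ≈ 0.2500; Cmin,ss = (1469/85)·f/(1−f) ≈ 5.761 mcg/mL.
Regimen B: f = (1/2)^(14/6) ≈ 0.1984; Cmin,ss = (580/85)·f/(1−f) ≈ 1.689 mcg/mL.
Difference ≈ 5.761 − 1.689 ≈ 4.072 mcg/mL.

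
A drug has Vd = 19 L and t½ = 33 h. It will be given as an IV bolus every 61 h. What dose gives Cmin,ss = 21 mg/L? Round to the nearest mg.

τ/t½ = 61/33 ≈ 1.8485, so f = (1/2)^(61/33) ≈ 0.277684.
Cmin,ss = (D/Vd)·f/(1−f), so D = Cmin,ss·Vd·(1−f)/f.
D = 21 × 19 × (1−f)/f ≈ 21 × 19 × 2.60122 ≈ 1037.89 mg.

1038 mg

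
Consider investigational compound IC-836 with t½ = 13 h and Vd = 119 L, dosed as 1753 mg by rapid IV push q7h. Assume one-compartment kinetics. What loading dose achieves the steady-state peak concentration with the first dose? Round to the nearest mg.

f = (1/2)^(7/13) ≈ 0.688505; accumulation ratio R = 1/(1−f) ≈ 3.21032.
Loading dose to hit Cmax,ss on first dose: D_load = D_maint·R ≈ 1753 × 3.21032 ≈ 5627.69 mg.

5628 mg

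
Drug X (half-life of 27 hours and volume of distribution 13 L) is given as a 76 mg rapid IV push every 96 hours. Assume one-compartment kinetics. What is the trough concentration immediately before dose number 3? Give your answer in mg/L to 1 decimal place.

0.5 mg/L

f = (1/2)^(τ/t½) = (1/2)^(96/27) ≈ 0.0850.
C₀ = D/Vd = 76/13 ≈ 5.846 mg/L.
Before the 3rd dose, 2 doses have been given. Superposition: Cmin = C₀·(f + f²).
≈ 5.846 × (0.0850 + 0.0072) ≈ 5.846 × 0.0922 ≈ 0.539 mg/L.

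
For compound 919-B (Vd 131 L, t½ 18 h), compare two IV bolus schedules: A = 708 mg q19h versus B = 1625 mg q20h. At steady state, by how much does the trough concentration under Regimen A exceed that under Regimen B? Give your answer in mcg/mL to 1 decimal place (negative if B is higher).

-5.7 mcg/mL

Regimen A: f = (1/2)^(19/18) ≈ 0.4811; Cmin,ss = (708/131)·f/(1−f) ≈ 5.011 mcg/mL.
Regimen B: f = (1/2)^(20/18) ≈ 0.4629; Cmin,ss = (1625/131)·f/(1−f) ≈ 10.691 mcg/mL.
Difference ≈ 5.011 − 10.691 ≈ -5.680 mcg/mL.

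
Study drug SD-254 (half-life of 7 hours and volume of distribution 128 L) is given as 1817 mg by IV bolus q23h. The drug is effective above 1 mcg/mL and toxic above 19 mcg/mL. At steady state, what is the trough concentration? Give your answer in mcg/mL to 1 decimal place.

τ/t½ = 23/7 ≈ 3.2857, so fraction remaining f = (1/2)^(23/7) ≈ 0.1025.
At steady state, accumulation factor R = 1/(1 − e^(−kτ)) ≈ 1.1142.
Single-dose peak C₀ = D/Vd = 1817/128 ≈ 14.195 mcg/mL.
Steady-state peak Cmax,ss = C₀·R ≈ 14.195 × 1.1142 ≈ 15.816 mcg/mL.
One interval later, Cmin,ss = Cmax,ss·e^(−kτ) ≈ 15.816 × 0.1025 ≈ 1.621 mcg/mL.
Trough 1.6 mcg/mL vs MEC 1 mcg/mL: adequate.

1.6 mcg/mL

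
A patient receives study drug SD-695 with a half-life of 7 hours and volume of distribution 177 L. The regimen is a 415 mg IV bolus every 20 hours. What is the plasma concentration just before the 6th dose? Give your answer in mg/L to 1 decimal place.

f = (1/2)^(τ/t½) = (1/2)^(20/7) ≈ 0.1380.
C₀ = D/Vd = 415/177 ≈ 2.345 mg/L.
Before the 6th dose, 5 doses have been given. Superposition: Cmin = C₀·(f + f² + … + f^5).
≈ 2.345 × (0.1380 + 0.0190 + 0.0026 + 0.0004 + 0.0001) ≈ 2.345 × 0.1601 ≈ 0.375 mg/L.

0.4 mg/L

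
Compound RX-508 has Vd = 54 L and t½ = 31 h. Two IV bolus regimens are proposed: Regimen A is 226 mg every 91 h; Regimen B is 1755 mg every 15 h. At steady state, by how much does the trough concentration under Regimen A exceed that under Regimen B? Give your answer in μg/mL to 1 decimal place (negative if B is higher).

-80.9 μg/mL

Regimen A: f = (1/2)^(91/31) ≈ 0.1307; Cmin,ss = (226/54)·f/(1−f) ≈ 0.629 μg/mL.
Regimen B: f = (1/2)^(15/31) ≈ 0.7151; Cmin,ss = (1755/54)·f/(1−f) ≈ 81.575 μg/mL.
Difference ≈ 0.629 − 81.575 ≈ -80.946 μg/mL.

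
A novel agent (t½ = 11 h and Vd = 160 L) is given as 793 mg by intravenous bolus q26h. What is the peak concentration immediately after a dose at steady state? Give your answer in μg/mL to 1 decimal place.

6.2 μg/mL

k = ln2/t½ = ln2/11 ≈ 0.063013 h⁻¹; fraction remaining f = e^(−kτ) = e^(−0.063013×26) ≈ 0.1943.
At steady state, accumulation factor R = 1/(1 − e^(−kτ)) ≈ 1.2412.
Each bolus raises the concentration by D/Vd = 793/160 ≈ 4.956 μg/mL.
Steady-state peak Cmax,ss = C₀·R ≈ 4.956 × 1.2412 ≈ 6.151 μg/mL.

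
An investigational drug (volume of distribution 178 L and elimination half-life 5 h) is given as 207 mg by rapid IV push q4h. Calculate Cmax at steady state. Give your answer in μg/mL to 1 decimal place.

2.7 μg/mL

Over one 4-h interval, 4/5 ≈ 0.8 half-lives elapse, leaving f ≈ 0.5743 of each dose.
Accumulation ratio R = 1/(1 − f) ≈ 1/0.4257 ≈ 2.3491.
Single-dose peak C₀ = D/Vd = 207/178 ≈ 1.163 μg/mL.
Cmax,ss = C₀/(1 − f) ≈ 1.163/0.4257 ≈ 2.732 μg/mL.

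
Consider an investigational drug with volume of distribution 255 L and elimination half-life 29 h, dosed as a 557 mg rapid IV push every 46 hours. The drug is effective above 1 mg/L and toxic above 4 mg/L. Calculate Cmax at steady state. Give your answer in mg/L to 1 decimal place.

k = ln2/t½ = ln2/29 ≈ 0.023902 h⁻¹; fraction remaining f = e^(−kτ) = e^(−0.023902×46) ≈ 0.3330.
Accumulation ratio R = 1/(1 − f) ≈ 1/0.6670 ≈ 1.4993.
Single-dose peak C₀ = D/Vd = 557/255 ≈ 2.184 mg/L.
Steady-state peak Cmax,ss = C₀·R ≈ 2.184 × 1.4993 ≈ 3.274 mg/L.
Peak 3.3 mg/L vs MTC 4 mg/L: below toxic threshold.

3.3 mg/L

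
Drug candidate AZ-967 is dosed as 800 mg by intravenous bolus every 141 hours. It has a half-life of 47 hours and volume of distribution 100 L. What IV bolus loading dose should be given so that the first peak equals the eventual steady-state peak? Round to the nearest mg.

914 mg

f = (1/2)^(141/47) ≈ 0.125000; accumulation ratio R = 1/(1−f) ≈ 1.14286.
Loading dose to hit Cmax,ss on first dose: D_load = D_maint·R ≈ 800 × 1.14286 ≈ 914.29 mg.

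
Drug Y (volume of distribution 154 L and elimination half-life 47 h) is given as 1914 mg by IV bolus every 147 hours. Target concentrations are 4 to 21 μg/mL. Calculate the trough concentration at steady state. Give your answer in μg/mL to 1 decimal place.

τ/t½ = 147/47 ≈ 3.1277, so fraction remaining f = (1/2)^(147/47) ≈ 0.1144.
At steady state, accumulation factor R = 1/(1 − e^(−kτ)) ≈ 1.1292.
Each bolus raises the concentration by D/Vd = 1914/154 ≈ 12.429 μg/mL.
Cmax,ss = C₀/(1 − f) ≈ 12.429/0.8856 ≈ 14.035 μg/mL.
Steady-state trough Cmin,ss = Cmax,ss·f ≈ 14.035 × 0.1144 ≈ 1.606 μg/mL.
Trough 1.6 μg/mL vs MEC 4 μg/mL: subtherapeutic.

1.6 μg/mL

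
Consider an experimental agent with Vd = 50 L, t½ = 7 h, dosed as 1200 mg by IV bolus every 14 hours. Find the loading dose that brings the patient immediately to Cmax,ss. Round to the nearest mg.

1600 mg

f = (1/2)^(14/7) ≈ 0.250000; accumulation ratio R = 1/(1−f) ≈ 1.33333.
Loading dose to hit Cmax,ss on first dose: D_load = D_maint·R ≈ 1200 × 1.33333 ≈ 1600.00 mg.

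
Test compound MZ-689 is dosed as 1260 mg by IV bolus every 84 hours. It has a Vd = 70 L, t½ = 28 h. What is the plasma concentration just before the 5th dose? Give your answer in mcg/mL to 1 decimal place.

2.6 mcg/mL

f = (1/2)^(τ/t½) = (1/2)^(84/28) ≈ 0.1250.
C₀ = D/Vd = 1260/70 ≈ 18.000 mcg/mL.
Before the 5th dose, 4 doses have been given. Superposition: Cmin = C₀·(f + f² + … + f^4).
≈ 18.000 × (0.1250 + 0.0156 + 0.0020 + 0.0002) ≈ 18.000 × 0.1428 ≈ 2.570 mcg/mL.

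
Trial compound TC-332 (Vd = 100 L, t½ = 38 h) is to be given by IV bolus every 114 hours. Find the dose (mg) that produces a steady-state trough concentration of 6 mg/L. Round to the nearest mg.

4200 mg

τ/t½ = 114/38 ≈ 3, so f = (1/2)^(114/38) ≈ 0.125000.
Cmin,ss = (D/Vd)·f/(1−f), so D = Cmin,ss·Vd·(1−f)/f.
D = 6 × 100 × (1−f)/f ≈ 6 × 100 × 7.00000 ≈ 4200.00 mg.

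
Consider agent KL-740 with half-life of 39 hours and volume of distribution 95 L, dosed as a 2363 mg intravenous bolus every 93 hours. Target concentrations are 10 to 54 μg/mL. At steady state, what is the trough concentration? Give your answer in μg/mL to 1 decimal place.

Over one 93-h interval, 93/39 ≈ 2.3846 half-lives elapse, leaving f ≈ 0.1915 of each dose.
Each bolus raises the concentration by D/Vd = 2363/95 ≈ 24.874 μg/mL.
Steady-state trough Cmin,ss = C₀·f/(1−f) ≈ 24.874 × 0.1915/0.8085 ≈ 5.892 μg/mL.
Trough 5.9 μg/mL vs MEC 10 μg/mL: subtherapeutic.

5.9 μg/mL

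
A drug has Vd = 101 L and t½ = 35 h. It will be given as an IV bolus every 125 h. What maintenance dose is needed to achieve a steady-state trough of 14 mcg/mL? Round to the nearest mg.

15396 mg

τ/t½ = 125/35 ≈ 3.5714, so f = (1/2)^(125/35) ≈ 0.084119.
Cmin,ss = (D/Vd)·f/(1−f), so D = Cmin,ss·Vd·(1−f)/f.
D = 14 × 101 × (1−f)/f ≈ 14 × 101 × 10.88792 ≈ 15395.52 mg.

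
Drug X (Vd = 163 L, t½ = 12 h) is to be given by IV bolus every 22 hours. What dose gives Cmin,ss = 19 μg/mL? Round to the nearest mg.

7939 mg

τ/t½ = 22/12 ≈ 1.8333, so f = (1/2)^(22/12) ≈ 0.280616.
Cmin,ss = (D/Vd)·f/(1−f), so D = Cmin,ss·Vd·(1−f)/f.
D = 19 × 163 × (1−f)/f ≈ 19 × 163 × 2.56359 ≈ 7939.44 mg.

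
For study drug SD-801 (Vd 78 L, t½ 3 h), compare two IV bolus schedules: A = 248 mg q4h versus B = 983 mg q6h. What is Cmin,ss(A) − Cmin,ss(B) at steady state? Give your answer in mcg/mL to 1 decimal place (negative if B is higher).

Regimen A: f = (1/2)^(4/3) ≈ 0.3969; Cmin,ss = (248/78)·f/(1−f) ≈ 2.092 mcg/mL.
Regimen B: f = (1/2)^(6/3) ≈ 0.2500; Cmin,ss = (983/78)·f/(1−f) ≈ 4.201 mcg/mL.
Difference ≈ 2.092 − 4.201 ≈ -2.109 mcg/mL.

-2.1 mcg/mL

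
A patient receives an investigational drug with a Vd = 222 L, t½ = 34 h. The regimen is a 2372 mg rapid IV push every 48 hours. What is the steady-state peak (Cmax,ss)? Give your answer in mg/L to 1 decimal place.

Over one 48-h interval, 48/34 ≈ 1.4118 half-lives elapse, leaving f ≈ 0.3759 of each dose.
At steady state, accumulation factor R = 1/(1 − e^(−kτ)) ≈ 1.6023.
Each bolus raises the concentration by D/Vd = 2372/222 ≈ 10.685 mg/L.
Steady-state peak Cmax,ss = C₀·R ≈ 10.685 × 1.6023 ≈ 17.121 mg/L.

17.1 mg/L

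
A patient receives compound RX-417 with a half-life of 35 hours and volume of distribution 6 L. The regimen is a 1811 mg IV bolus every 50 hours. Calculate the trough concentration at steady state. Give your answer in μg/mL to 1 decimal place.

178.4 μg/mL

τ/t½ = 50/35 ≈ 1.4286, so fraction remaining f = (1/2)^(50/35) ≈ 0.3715.
At steady state, accumulation factor R = 1/(1 − e^(−kτ)) ≈ 1.5911.
Each bolus raises the concentration by D/Vd = 1811/6 ≈ 301.833 μg/mL.
Steady-state peak Cmax,ss = C₀·R ≈ 301.833 × 1.5911 ≈ 480.246 μg/mL.
Steady-state trough Cmin,ss = Cmax,ss·f ≈ 480.246 × 0.3715 ≈ 178.411 μg/mL.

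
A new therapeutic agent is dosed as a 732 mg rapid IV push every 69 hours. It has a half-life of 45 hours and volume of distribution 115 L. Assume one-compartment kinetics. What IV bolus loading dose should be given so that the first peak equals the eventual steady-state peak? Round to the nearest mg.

f = (1/2)^(69/45) ≈ 0.345478; accumulation ratio R = 1/(1−f) ≈ 1.52783.
Loading dose to hit Cmax,ss on first dose: D_load = D_maint·R ≈ 732 × 1.52783 ≈ 1118.37 mg.

1118 mg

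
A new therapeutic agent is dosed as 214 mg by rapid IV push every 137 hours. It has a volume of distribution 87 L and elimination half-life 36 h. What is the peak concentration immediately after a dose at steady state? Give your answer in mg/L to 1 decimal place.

2.6 mg/L

τ/t½ = 137/36 ≈ 3.8056, so fraction remaining f = (1/2)^(137/36) ≈ 0.0715.
Accumulation ratio R = 1/(1 − f) ≈ 1/0.9285 ≈ 1.0770.
Each bolus raises the concentration by D/Vd = 214/87 ≈ 2.460 mg/L.
Cmax,ss = C₀/(1 − f) ≈ 2.460/0.9285 ≈ 2.649 mg/L.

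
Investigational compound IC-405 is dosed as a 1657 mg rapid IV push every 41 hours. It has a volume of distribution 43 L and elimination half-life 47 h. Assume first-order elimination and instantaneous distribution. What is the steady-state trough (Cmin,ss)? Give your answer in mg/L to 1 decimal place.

46.4 mg/L

τ/t½ = 41/47 ≈ 0.87234, so fraction remaining f = (1/2)^(41/47) ≈ 0.5463.
Each bolus raises the concentration by D/Vd = 1657/43 ≈ 38.535 mg/L.
Steady-state trough Cmin,ss = C₀·f/(1−f) ≈ 38.535 × 0.5463/0.4537 ≈ 46.400 mg/L.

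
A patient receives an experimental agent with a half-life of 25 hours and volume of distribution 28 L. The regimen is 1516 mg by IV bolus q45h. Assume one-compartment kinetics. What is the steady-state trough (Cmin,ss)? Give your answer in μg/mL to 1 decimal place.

k = ln2/t½ = ln2/25 ≈ 0.027726 h⁻¹; fraction remaining f = e^(−kτ) = e^(−0.027726×45) ≈ 0.2872.
Accumulation ratio R = 1/(1 − f) ≈ 1/0.7128 ≈ 1.4029.
Single-dose peak C₀ = D/Vd = 1516/28 ≈ 54.143 μg/mL.
Steady-state peak Cmax,ss = C₀·R ≈ 54.143 × 1.4029 ≈ 75.957 μg/mL.
Steady-state trough Cmin,ss = Cmax,ss·f ≈ 75.957 × 0.2872 ≈ 21.815 μg/mL.

21.8 μg/mL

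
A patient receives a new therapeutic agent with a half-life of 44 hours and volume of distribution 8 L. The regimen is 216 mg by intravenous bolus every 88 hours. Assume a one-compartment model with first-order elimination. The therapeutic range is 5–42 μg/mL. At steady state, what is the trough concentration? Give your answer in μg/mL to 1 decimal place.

9.0 μg/mL

τ = 88 h = 2 half-lives, so f = (1/2)^2 = 0.25.
Accumulation ratio R = 1/(1 − f) = 1/0.75 = 4/3.
Single-dose peak C₀ = D/Vd = 216/8 = 27 μg/mL.
Steady-state peak Cmax,ss = C₀·R = 27 × 4/3 ≈ 36.000 μg/mL.
Steady-state trough Cmin,ss = Cmax,ss·f ≈ 36.000 × 0.25 ≈ 9.000 μg/mL.
Trough 9.0 μg/mL vs MEC 5 μg/mL: adequate.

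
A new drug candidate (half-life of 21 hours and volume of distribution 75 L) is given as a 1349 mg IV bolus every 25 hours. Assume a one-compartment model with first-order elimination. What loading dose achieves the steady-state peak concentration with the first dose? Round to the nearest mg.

f = (1/2)^(25/21) ≈ 0.438158; accumulation ratio R = 1/(1−f) ≈ 1.77986.
Loading dose to hit Cmax,ss on first dose: D_load = D_maint·R ≈ 1349 × 1.77986 ≈ 2401.03 mg.

2401 mg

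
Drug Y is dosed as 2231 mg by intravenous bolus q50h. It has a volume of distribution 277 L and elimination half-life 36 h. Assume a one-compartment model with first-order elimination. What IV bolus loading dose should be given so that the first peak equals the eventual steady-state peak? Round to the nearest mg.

3609 mg

f = (1/2)^(50/36) ≈ 0.381859; accumulation ratio R = 1/(1−f) ≈ 1.61775.
Loading dose to hit Cmax,ss on first dose: D_load = D_maint·R ≈ 2231 × 1.61775 ≈ 3609.20 mg.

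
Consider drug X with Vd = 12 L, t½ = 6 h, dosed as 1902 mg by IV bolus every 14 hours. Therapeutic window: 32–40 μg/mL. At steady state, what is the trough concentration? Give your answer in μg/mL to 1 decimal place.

k = ln2/t½ = ln2/6 ≈ 0.115525 h⁻¹; fraction remaining f = e^(−kτ) = e^(−0.115525×14) ≈ 0.1984.
Each bolus raises the concentration by D/Vd = 1902/12 ≈ 158.500 μg/mL.
Steady-state trough Cmin,ss = C₀·f/(1−f) ≈ 158.500 × 0.1984/0.8016 ≈ 39.230 μg/mL.
Trough 39.2 μg/mL vs MEC 32 μg/mL: adequate.

39.2 μg/mL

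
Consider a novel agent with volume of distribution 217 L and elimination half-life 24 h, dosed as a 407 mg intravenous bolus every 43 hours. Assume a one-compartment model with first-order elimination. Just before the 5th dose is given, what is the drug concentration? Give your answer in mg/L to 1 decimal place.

f = (1/2)^(τ/t½) = (1/2)^(43/24) ≈ 0.2888.
C₀ = D/Vd = 407/217 ≈ 1.876 mg/L.
Before the 5th dose, 4 doses have been given. Superposition: Cmin = C₀·(f + f² + … + f^4).
≈ 1.876 × (0.2888 + 0.0834 + 0.0241 + 0.0070) ≈ 1.876 × 0.4033 ≈ 0.757 mg/L.

0.8 mg/L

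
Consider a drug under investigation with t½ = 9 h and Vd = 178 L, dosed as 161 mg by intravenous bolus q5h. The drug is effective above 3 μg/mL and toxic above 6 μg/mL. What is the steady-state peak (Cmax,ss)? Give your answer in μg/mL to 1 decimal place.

k = ln2/t½ = ln2/9 ≈ 0.077016 h⁻¹; fraction remaining f = e^(−kτ) = e^(−0.077016×5) ≈ 0.6804.
Accumulation ratio R = 1/(1 − f) ≈ 1/0.3196 ≈ 3.1289.
Single-dose peak C₀ = D/Vd = 161/178 ≈ 0.904 μg/mL.
Cmax,ss = C₀/(1 − f) ≈ 0.904/0.3196 ≈ 2.829 μg/mL.
Peak 2.8 μg/mL vs MTC 6 μg/mL: below toxic threshold.

2.8 μg/mL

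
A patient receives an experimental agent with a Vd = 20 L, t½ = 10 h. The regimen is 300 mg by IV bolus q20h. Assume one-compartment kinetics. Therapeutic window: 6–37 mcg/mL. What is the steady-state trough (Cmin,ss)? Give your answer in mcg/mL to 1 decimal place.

5.0 mcg/mL

τ = 20 h = 2 half-lives, so f = (1/2)^2 = 0.25.
At steady state, R = 1/(1 − 0.25) = 4/3.
Single-dose peak C₀ = D/Vd = 300/20 = 15 mcg/mL.
Steady-state peak Cmax,ss = C₀·R = 15 × 4/3 ≈ 20.000 mcg/mL.
Steady-state trough Cmin,ss = Cmax,ss·f ≈ 20.000 × 0.25 ≈ 5.000 mcg/mL.
Trough 5.0 mcg/mL vs MEC 6 mcg/mL: subtherapeutic.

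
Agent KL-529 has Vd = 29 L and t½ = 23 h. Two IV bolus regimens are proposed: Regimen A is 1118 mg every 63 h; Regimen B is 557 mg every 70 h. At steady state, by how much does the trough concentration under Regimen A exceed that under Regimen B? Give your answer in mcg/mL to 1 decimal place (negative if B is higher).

4.1 mcg/mL

Regimen A: f = (1/2)^(63/23) ≈ 0.1498; Cmin,ss = (1118/29)·f/(1−f) ≈ 6.793 mcg/mL.
Regimen B: f = (1/2)^(70/23) ≈ 0.1213; Cmin,ss = (557/29)·f/(1−f) ≈ 2.651 mcg/mL.
Difference ≈ 6.793 − 2.651 ≈ 4.142 mcg/mL.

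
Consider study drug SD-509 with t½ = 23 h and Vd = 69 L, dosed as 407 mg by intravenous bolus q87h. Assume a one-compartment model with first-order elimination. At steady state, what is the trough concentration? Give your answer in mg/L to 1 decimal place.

k = ln2/t½ = ln2/23 ≈ 0.030137 h⁻¹; fraction remaining f = e^(−kτ) = e^(−0.030137×87) ≈ 0.0727.
Single-dose peak C₀ = D/Vd = 407/69 ≈ 5.899 mg/L.
Steady-state trough Cmin,ss = C₀·f/(1−f) ≈ 5.899 × 0.0727/0.9273 ≈ 0.462 mg/L.

0.5 mg/L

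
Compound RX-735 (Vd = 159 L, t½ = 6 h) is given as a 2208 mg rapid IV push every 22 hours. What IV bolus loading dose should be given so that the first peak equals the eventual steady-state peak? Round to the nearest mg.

f = (1/2)^(22/6) ≈ 0.078745; accumulation ratio R = 1/(1−f) ≈ 1.08548.
Loading dose to hit Cmax,ss on first dose: D_load = D_maint·R ≈ 2208 × 1.08548 ≈ 2396.74 mg.

2397 mg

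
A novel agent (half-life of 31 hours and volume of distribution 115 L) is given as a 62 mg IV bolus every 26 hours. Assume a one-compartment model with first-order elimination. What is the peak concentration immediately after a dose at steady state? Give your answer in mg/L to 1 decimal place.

1.2 mg/L

k = ln2/t½ = ln2/31 ≈ 0.022360 h⁻¹; fraction remaining f = e^(−kτ) = e^(−0.022360×26) ≈ 0.5591.
At steady state, accumulation factor R = 1/(1 − e^(−kτ)) ≈ 2.2681.
Each bolus raises the concentration by D/Vd = 62/115 ≈ 0.539 mg/L.
Steady-state peak Cmax,ss = C₀·R ≈ 0.539 × 2.2681 ≈ 1.223 mg/L.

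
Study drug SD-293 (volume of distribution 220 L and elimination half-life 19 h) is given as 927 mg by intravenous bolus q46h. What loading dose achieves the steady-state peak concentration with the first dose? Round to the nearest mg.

1140 mg

f = (1/2)^(46/19) ≈ 0.186720; accumulation ratio R = 1/(1−f) ≈ 1.22959.
Loading dose to hit Cmax,ss on first dose: D_load = D_maint·R ≈ 927 × 1.22959 ≈ 1139.83 mg.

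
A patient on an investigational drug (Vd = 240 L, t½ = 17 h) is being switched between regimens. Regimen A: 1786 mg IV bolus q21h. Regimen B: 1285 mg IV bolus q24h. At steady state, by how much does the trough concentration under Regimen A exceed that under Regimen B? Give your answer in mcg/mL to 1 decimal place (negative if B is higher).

2.3 mcg/mL

Regimen A: f = (1/2)^(21/17) ≈ 0.4248; Cmin,ss = (1786/240)·f/(1−f) ≈ 5.496 mcg/mL.
Regimen B: f = (1/2)^(24/17) ≈ 0.3759; Cmin,ss = (1285/240)·f/(1−f) ≈ 3.225 mcg/mL.
Difference ≈ 5.496 − 3.225 ≈ 2.271 mcg/mL.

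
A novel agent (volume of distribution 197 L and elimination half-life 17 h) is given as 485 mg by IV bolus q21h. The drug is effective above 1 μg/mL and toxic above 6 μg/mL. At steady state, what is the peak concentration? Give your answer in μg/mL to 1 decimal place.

4.3 μg/mL

k = ln2/t½ = ln2/17 ≈ 0.040773 h⁻¹; fraction remaining f = e^(−kτ) = e^(−0.040773×21) ≈ 0.4248.
Accumulation ratio R = 1/(1 − f) ≈ 1/0.5752 ≈ 1.7385.
Each bolus raises the concentration by D/Vd = 485/197 ≈ 2.462 μg/mL.
Steady-state peak Cmax,ss = C₀·R ≈ 2.462 × 1.7385 ≈ 4.280 μg/mL.
Peak 4.3 μg/mL vs MTC 6 μg/mL: below toxic threshold.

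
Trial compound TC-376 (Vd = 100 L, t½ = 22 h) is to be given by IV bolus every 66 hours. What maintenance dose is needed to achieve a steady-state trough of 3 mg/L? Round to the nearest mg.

2100 mg

τ/t½ = 66/22 ≈ 3, so f = (1/2)^(66/22) ≈ 0.125000.
Cmin,ss = (D/Vd)·f/(1−f), so D = Cmin,ss·Vd·(1−f)/f.
D = 3 × 100 × (1−f)/f ≈ 3 × 100 × 7.00000 ≈ 2100.00 mg.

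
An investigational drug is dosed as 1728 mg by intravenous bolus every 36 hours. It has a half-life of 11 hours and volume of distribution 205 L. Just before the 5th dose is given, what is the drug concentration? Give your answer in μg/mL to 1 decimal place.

f = (1/2)^(τ/t½) = (1/2)^(36/11) ≈ 0.1035.
C₀ = D/Vd = 1728/205 ≈ 8.429 μg/mL.
Before the 5th dose, 4 doses have been given. Superposition: Cmin = C₀·(f + f² + … + f^4).
≈ 8.429 × (0.1035 + 0.0107 + 0.0011 + 0.0001) ≈ 8.429 × 0.1154 ≈ 0.973 μg/mL.

1.0 μg/mL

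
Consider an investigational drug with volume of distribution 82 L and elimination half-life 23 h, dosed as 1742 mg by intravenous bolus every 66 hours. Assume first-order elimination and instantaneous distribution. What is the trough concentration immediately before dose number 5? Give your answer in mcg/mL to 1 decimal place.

3.4 mcg/mL

f = (1/2)^(τ/t½) = (1/2)^(66/23) ≈ 0.1368.
C₀ = D/Vd = 1742/82 ≈ 21.244 mcg/mL.
Before the 5th dose, 4 doses have been given. Superposition: Cmin = C₀·(f + f² + … + f^4).
≈ 21.244 × (0.1368 + 0.0187 + 0.0026 + 0.0004) ≈ 21.244 × 0.1585 ≈ 3.367 mcg/mL.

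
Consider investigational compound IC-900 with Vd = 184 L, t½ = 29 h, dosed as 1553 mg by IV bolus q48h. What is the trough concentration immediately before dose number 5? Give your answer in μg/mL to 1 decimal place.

f = (1/2)^(τ/t½) = (1/2)^(48/29) ≈ 0.3175.
C₀ = D/Vd = 1553/184 ≈ 8.440 μg/mL.
Before the 5th dose, 4 doses have been given. Superposition: Cmin = C₀·(f + f² + … + f^4).
≈ 8.440 × (0.3175 + 0.1008 + 0.0320 + 0.0102) ≈ 8.440 × 0.4605 ≈ 3.887 μg/mL.

3.9 μg/mL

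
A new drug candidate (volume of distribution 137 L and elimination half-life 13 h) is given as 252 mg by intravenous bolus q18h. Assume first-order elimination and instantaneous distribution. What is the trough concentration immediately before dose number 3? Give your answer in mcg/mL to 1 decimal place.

f = (1/2)^(τ/t½) = (1/2)^(18/13) ≈ 0.3830.
C₀ = D/Vd = 252/137 ≈ 1.839 mcg/mL.
Before the 3rd dose, 2 doses have been given. Superposition: Cmin = C₀·(f + f²).
≈ 1.839 × (0.3830 + 0.1467) ≈ 1.839 × 0.5297 ≈ 0.974 mcg/mL.

1.0 mcg/mL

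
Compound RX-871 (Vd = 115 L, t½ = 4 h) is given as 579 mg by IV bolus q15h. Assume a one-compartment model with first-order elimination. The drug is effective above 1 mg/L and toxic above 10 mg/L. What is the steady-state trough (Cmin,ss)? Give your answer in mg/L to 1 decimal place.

0.4 mg/L

Over one 15-h interval, 15/4 ≈ 3.75 half-lives elapse, leaving f ≈ 0.0743 of each dose.
At steady state, accumulation factor R = 1/(1 − e^(−kτ)) ≈ 1.0803.
Each bolus raises the concentration by D/Vd = 579/115 ≈ 5.035 mg/L.
Steady-state peak Cmax,ss = C₀·R ≈ 5.035 × 1.0803 ≈ 5.439 mg/L.
One interval later, Cmin,ss = Cmax,ss·e^(−kτ) ≈ 5.439 × 0.0743 ≈ 0.404 mg/L.
Trough 0.4 mg/L vs MEC 1 mg/L: subtherapeutic.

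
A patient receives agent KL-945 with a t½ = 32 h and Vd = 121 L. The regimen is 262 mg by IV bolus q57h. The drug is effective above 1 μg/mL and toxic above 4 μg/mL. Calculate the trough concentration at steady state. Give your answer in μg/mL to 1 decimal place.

0.9 μg/mL

Over one 57-h interval, 57/32 ≈ 1.7812 half-lives elapse, leaving f ≈ 0.2909 of each dose.
At steady state, accumulation factor R = 1/(1 − e^(−kτ)) ≈ 1.4102.
Each bolus raises the concentration by D/Vd = 262/121 ≈ 2.165 μg/mL.
Steady-state peak Cmax,ss = C₀·R ≈ 2.165 × 1.4102 ≈ 3.053 μg/mL.
One interval later, Cmin,ss = Cmax,ss·e^(−kτ) ≈ 3.053 × 0.2909 ≈ 0.888 μg/mL.
Trough 0.9 μg/mL vs MEC 1 μg/mL: subtherapeutic.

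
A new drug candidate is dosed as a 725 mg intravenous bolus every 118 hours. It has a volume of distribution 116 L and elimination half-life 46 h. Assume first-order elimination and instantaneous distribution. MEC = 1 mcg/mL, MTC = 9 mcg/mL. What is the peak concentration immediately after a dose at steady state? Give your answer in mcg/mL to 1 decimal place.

τ/t½ = 118/46 ≈ 2.5652, so fraction remaining f = (1/2)^(118/46) ≈ 0.1690.
At steady state, accumulation factor R = 1/(1 − e^(−kτ)) ≈ 1.2034.
Single-dose peak C₀ = D/Vd = 725/116 ≈ 6.250 mcg/mL.
Steady-state peak Cmax,ss = C₀·R ≈ 6.250 × 1.2034 ≈ 7.521 mcg/mL.
Peak 7.5 mcg/mL vs MTC 9 mcg/mL: below toxic threshold.

7.5 mcg/mL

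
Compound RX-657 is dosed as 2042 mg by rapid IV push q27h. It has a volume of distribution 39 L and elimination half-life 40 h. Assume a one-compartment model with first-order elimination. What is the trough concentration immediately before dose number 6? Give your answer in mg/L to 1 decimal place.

79.3 mg/L

f = (1/2)^(τ/t½) = (1/2)^(27/40) ≈ 0.6263.
C₀ = D/Vd = 2042/39 ≈ 52.359 mg/L.
Before the 6th dose, 5 doses have been given. Superposition: Cmin = C₀·(f + f² + … + f^5).
≈ 52.359 × (0.6263 + 0.3923 + 0.2457 + 0.1539 + 0.0964) ≈ 52.359 × 1.5146 ≈ 79.303 mg/L.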